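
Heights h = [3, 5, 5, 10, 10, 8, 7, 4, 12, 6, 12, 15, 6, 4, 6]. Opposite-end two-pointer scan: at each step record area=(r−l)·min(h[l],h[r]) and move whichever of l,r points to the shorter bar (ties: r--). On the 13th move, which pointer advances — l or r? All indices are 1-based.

l

l=1 r=15: min(3,6)*14=42 best=42 *, l++
l=2 r=15: min(5,6)*13=65 best=65 *, l++
l=3 r=15: min(5,6)*12=60 best=65, l++
l=4 r=15: min(10,6)*11=66 best=66 *, r--
l=4 r=14: min(10,4)*10=40 best=66, r--
l=4 r=13: min(10,6)*9=54 best=66, r--
l=4 r=12: min(10,15)*8=80 best=80 *, l++
l=5 r=12: min(10,15)*7=70 best=80, l++
l=6 r=12: min(8,15)*6=48 best=80, l++
l=7 r=12: min(7,15)*5=35 best=80, l++
l=8 r=12: min(4,15)*4=16 best=80, l++
l=9 r=12: min(12,15)*3=36 best=80, l++
l=10 r=12: min(6,15)*2=12 best=80, l++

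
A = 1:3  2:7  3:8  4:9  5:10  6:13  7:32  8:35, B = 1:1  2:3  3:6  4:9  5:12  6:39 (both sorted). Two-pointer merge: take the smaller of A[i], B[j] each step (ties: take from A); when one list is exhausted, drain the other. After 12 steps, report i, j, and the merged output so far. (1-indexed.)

i=1 j=1: A[i]=3>B[j]=1 take 1, j++
i=1 j=2: A[i]=3<=B[j]=3 take 3, i++
i=2 j=2: A[i]=7>B[j]=3 take 3, j++
i=2 j=3: A[i]=7>B[j]=6 take 6, j++
i=2 j=4: A[i]=7<=B[j]=9 take 7, i++
i=3 j=4: A[i]=8<=B[j]=9 take 8, i++
i=4 j=4: A[i]=9<=B[j]=9 take 9, i++
i=5 j=4: A[i]=10>B[j]=9 take 9, j++
i=5 j=5: A[i]=10<=B[j]=12 take 10, i++
i=6 j=5: A[i]=13>B[j]=12 take 12, j++
i=6 j=6: A[i]=13<=B[j]=39 take 13, i++
i=7 j=6: A[i]=32<=B[j]=39 take 32, i++

i=8, j=6, merged so far=[1, 3, 3, 6, 7, 8, 9, 9, 10, 12, 13, 32]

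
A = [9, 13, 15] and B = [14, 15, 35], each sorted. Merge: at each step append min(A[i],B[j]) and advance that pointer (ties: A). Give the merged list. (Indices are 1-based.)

i=1 j=1: A[i]=9<=B[j]=14 take 9, i++
i=2 j=1: A[i]=13<=B[j]=14 take 13, i++
i=3 j=1: A[i]=15>B[j]=14 take 14, j++
i=3 j=2: A[i]=15<=B[j]=15 take 15, i++
i=4 j=2: A done, take B[j]=15, j++
i=4 j=3: A done, take B[j]=35, j++

[9, 13, 14, 15, 15, 35]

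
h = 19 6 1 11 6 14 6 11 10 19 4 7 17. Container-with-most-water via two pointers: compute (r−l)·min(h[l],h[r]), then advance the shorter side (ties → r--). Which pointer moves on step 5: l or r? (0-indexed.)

r

[0,12] min(19,17)*12=204 best=204 * → r--
[0,11] min(19,7)*11=77 best=204 → r--
[0,10] min(19,4)*10=40 best=204 → r--
[0,9] min(19,19)*9=171 best=204 → r--
[0,8] min(19,10)*8=80 best=204 → r--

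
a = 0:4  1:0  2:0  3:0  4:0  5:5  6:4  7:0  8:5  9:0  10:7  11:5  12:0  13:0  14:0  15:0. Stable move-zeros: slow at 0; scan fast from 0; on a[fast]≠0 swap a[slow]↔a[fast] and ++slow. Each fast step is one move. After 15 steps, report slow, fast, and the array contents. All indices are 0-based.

slow=6, fast=15, a=[4, 5, 4, 5, 7, 5, 0, 0, 0, 0, 0, 0, 0, 0, 0, 0]

(s=0,f=0) a[fast]=4≠0 swap→a[0]=4 → slow++,fast++
(s=1,f=1) a[fast]=0 → fast++
(s=1,f=2) a[fast]=0 → fast++
(s=1,f=3) a[fast]=0 → fast++
(s=1,f=4) a[fast]=0 → fast++
(s=1,f=5) a[fast]=5≠0 swap→a[1]=5 → slow++,fast++
(s=2,f=6) a[fast]=4≠0 swap→a[2]=4 → slow++,fast++
(s=3,f=7) a[fast]=0 → fast++
(s=3,f=8) a[fast]=5≠0 swap→a[3]=5 → slow++,fast++
(s=4,f=9) a[fast]=0 → fast++
(s=4,f=10) a[fast]=7≠0 swap→a[4]=7 → slow++,fast++
(s=5,f=11) a[fast]=5≠0 swap→a[5]=5 → slow++,fast++
(s=6,f=12) a[fast]=0 → fast++
(s=6,f=13) a[fast]=0 → fast++
(s=6,f=14) a[fast]=0 → fast++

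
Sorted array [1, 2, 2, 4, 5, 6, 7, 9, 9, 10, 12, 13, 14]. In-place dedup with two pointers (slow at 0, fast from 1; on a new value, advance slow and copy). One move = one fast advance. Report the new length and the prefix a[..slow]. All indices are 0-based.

length 11; prefix = [1, 2, 4, 5, 6, 7, 9, 10, 12, 13, 14]

slow=0 fast=1: a[fast]=2≠a[slow]=1 write a[1]=2, slow++,fast++
slow=1 fast=2: a[fast]=2=a[slow] dup, fast++
slow=1 fast=3: a[fast]=4≠a[slow]=2 write a[2]=4, slow++,fast++
slow=2 fast=4: a[fast]=5≠a[slow]=4 write a[3]=5, slow++,fast++
slow=3 fast=5: a[fast]=6≠a[slow]=5 write a[4]=6, slow++,fast++
slow=4 fast=6: a[fast]=7≠a[slow]=6 write a[5]=7, slow++,fast++
slow=5 fast=7: a[fast]=9≠a[slow]=7 write a[6]=9, slow++,fast++
slow=6 fast=8: a[fast]=9=a[slow] dup, fast++
slow=6 fast=9: a[fast]=10≠a[slow]=9 write a[7]=10, slow++,fast++
slow=7 fast=10: a[fast]=12≠a[slow]=10 write a[8]=12, slow++,fast++
slow=8 fast=11: a[fast]=13≠a[slow]=12 write a[9]=13, slow++,fast++
slow=9 fast=12: a[fast]=14≠a[slow]=13 write a[10]=14, slow++,fast++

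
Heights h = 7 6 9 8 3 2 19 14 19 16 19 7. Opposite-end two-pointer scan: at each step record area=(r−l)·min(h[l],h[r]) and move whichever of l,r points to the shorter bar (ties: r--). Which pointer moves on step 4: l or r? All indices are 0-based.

l

[0,11] min(7,7)*11=77 best=77 * → r--
[0,10] min(7,19)*10=70 best=77 → l++
[1,10] min(6,19)*9=54 best=77 → l++
[2,10] min(9,19)*8=72 best=77 → l++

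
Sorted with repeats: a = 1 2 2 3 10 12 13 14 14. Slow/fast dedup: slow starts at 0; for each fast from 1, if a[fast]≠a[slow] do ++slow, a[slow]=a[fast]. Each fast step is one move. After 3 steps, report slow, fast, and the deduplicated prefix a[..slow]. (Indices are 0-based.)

slow=2, fast=4, prefix=[1, 2, 3]

slow=0 fast=1: a[fast]=2≠a[slow]=1 write a[1]=2, slow++,fast++
slow=1 fast=2: a[fast]=2=a[slow] dup, fast++
slow=1 fast=3: a[fast]=3≠a[slow]=2 write a[2]=3, slow++,fast++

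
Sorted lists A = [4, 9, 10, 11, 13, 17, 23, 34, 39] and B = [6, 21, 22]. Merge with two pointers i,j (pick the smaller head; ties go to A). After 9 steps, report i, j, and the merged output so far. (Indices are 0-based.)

[i=0,j=0] A[i]=4<=B[j]=6 take 4 → i++
[i=1,j=0] A[i]=9>B[j]=6 take 6 → j++
[i=1,j=1] A[i]=9<=B[j]=21 take 9 → i++
[i=2,j=1] A[i]=10<=B[j]=21 take 10 → i++
[i=3,j=1] A[i]=11<=B[j]=21 take 11 → i++
[i=4,j=1] A[i]=13<=B[j]=21 take 13 → i++
[i=5,j=1] A[i]=17<=B[j]=21 take 17 → i++
[i=6,j=1] A[i]=23>B[j]=21 take 21 → j++
[i=6,j=2] A[i]=23>B[j]=22 take 22 → j++

i=6, j=3, merged so far=[4, 6, 9, 10, 11, 13, 17, 21, 22]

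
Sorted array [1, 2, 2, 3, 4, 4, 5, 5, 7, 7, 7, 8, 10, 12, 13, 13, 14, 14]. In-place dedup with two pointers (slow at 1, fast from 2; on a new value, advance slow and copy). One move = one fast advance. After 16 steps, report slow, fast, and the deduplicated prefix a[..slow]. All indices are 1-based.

slow=11, fast=18, prefix=[1, 2, 3, 4, 5, 7, 8, 10, 12, 13, 14]

(s=1,f=2) a[fast]=2≠a[slow]=1 write a[2]=2 → slow++,fast++
(s=2,f=3) a[fast]=2=a[slow] dup → fast++
(s=2,f=4) a[fast]=3≠a[slow]=2 write a[3]=3 → slow++,fast++
(s=3,f=5) a[fast]=4≠a[slow]=3 write a[4]=4 → slow++,fast++
(s=4,f=6) a[fast]=4=a[slow] dup → fast++
(s=4,f=7) a[fast]=5≠a[slow]=4 write a[5]=5 → slow++,fast++
(s=5,f=8) a[fast]=5=a[slow] dup → fast++
(s=5,f=9) a[fast]=7≠a[slow]=5 write a[6]=7 → slow++,fast++
(s=6,f=10) a[fast]=7=a[slow] dup → fast++
(s=6,f=11) a[fast]=7=a[slow] dup → fast++
(s=6,f=12) a[fast]=8≠a[slow]=7 write a[7]=8 → slow++,fast++
(s=7,f=13) a[fast]=10≠a[slow]=8 write a[8]=10 → slow++,fast++
(s=8,f=14) a[fast]=12≠a[slow]=10 write a[9]=12 → slow++,fast++
(s=9,f=15) a[fast]=13≠a[slow]=12 write a[10]=13 → slow++,fast++
(s=10,f=16) a[fast]=13=a[slow] dup → fast++
(s=10,f=17) a[fast]=14≠a[slow]=13 write a[11]=14 → slow++,fast++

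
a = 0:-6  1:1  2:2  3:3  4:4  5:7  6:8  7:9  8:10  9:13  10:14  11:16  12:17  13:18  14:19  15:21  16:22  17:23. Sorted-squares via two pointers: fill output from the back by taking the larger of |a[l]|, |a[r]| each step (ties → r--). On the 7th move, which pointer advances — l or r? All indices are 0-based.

l=0 r=17: |-6|<=|23| out[17]=529, r--
l=0 r=16: |-6|<=|22| out[16]=484, r--
l=0 r=15: |-6|<=|21| out[15]=441, r--
l=0 r=14: |-6|<=|19| out[14]=361, r--
l=0 r=13: |-6|<=|18| out[13]=324, r--
l=0 r=12: |-6|<=|17| out[12]=289, r--
l=0 r=11: |-6|<=|16| out[11]=256, r--

r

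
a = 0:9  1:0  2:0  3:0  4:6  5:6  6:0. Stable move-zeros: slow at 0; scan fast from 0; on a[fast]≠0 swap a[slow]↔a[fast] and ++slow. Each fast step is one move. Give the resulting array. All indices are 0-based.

(s=0,f=0) a[fast]=9≠0 swap→a[0]=9 → slow++,fast++
(s=1,f=1) a[fast]=0 → fast++
(s=1,f=2) a[fast]=0 → fast++
(s=1,f=3) a[fast]=0 → fast++
(s=1,f=4) a[fast]=6≠0 swap→a[1]=6 → slow++,fast++
(s=2,f=5) a[fast]=6≠0 swap→a[2]=6 → slow++,fast++
(s=3,f=6) a[fast]=0 → fast++

[9, 6, 6, 0, 0, 0, 0]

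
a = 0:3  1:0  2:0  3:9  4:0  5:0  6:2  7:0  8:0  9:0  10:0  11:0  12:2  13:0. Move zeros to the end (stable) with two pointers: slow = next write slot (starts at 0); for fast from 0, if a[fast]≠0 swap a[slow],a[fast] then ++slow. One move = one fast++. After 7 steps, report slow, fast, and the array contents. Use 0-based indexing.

(s=0,f=0) a[fast]=3≠0 swap→a[0]=3 → slow++,fast++
(s=1,f=1) a[fast]=0 → fast++
(s=1,f=2) a[fast]=0 → fast++
(s=1,f=3) a[fast]=9≠0 swap→a[1]=9 → slow++,fast++
(s=2,f=4) a[fast]=0 → fast++
(s=2,f=5) a[fast]=0 → fast++
(s=2,f=6) a[fast]=2≠0 swap→a[2]=2 → slow++,fast++

slow=3, fast=7, a=[3, 9, 2, 0, 0, 0, 0, 0, 0, 0, 0, 0, 2, 0]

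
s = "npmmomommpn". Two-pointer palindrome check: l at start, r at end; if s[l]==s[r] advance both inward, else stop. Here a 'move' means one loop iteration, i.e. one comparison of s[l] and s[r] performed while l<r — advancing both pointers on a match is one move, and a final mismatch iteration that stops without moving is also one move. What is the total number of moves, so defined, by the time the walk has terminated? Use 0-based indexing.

5 moves

[0,10] 'n'=='n' → l++,r--
[1,9] 'p'=='p' → l++,r--
[2,8] 'm'=='m' → l++,r--
[3,7] 'm'=='m' → l++,r--
[4,6] 'o'=='o' → l++,r--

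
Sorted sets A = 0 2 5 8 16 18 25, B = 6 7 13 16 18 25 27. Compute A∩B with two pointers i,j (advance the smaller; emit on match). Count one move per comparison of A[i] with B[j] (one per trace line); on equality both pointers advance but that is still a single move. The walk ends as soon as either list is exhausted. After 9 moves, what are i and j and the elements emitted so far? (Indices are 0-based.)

[i=0,j=0] 0<6 → i++
[i=1,j=0] 2<6 → i++
[i=2,j=0] 5<6 → i++
[i=3,j=0] 8>6 → j++
[i=3,j=1] 8>7 → j++
[i=3,j=2] 8<13 → i++
[i=4,j=2] 16>13 → j++
[i=4,j=3] 16==16 emit → i++,j++
[i=5,j=4] 18==18 emit → i++,j++

i=6, j=5, emitted=[16, 18]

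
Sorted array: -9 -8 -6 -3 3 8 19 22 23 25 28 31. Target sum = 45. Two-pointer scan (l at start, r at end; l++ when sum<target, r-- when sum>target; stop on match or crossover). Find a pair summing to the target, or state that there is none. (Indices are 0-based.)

l=0 r=11: -9+31=22 <45, l++
l=1 r=11: -8+31=23 <45, l++
l=2 r=11: -6+31=25 <45, l++
l=3 r=11: -3+31=28 <45, l++
l=4 r=11: 3+31=34 <45, l++
l=5 r=11: 8+31=39 <45, l++
l=6 r=11: 19+31=50 >45, r--
l=6 r=10: 19+28=47 >45, r--
l=6 r=9: 19+25=44 <45, l++
l=7 r=9: 22+25=47 >45, r--
l=7 r=8: 22+23=45, found

(22, 23)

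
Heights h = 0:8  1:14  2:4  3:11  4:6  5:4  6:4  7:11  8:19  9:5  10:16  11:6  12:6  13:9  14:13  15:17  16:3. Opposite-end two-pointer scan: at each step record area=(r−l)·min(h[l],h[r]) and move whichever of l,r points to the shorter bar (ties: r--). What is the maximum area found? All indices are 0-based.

[0,16] min(8,3)*16=48 best=48 * → r--
[0,15] min(8,17)*15=120 best=120 * → l++
[1,15] min(14,17)*14=196 best=196 * → l++
[2,15] min(4,17)*13=52 best=196 → l++
[3,15] min(11,17)*12=132 best=196 → l++
[4,15] min(6,17)*11=66 best=196 → l++
[5,15] min(4,17)*10=40 best=196 → l++
[6,15] min(4,17)*9=36 best=196 → l++
[7,15] min(11,17)*8=88 best=196 → l++
[8,15] min(19,17)*7=119 best=196 → r--
[8,14] min(19,13)*6=78 best=196 → r--
[8,13] min(19,9)*5=45 best=196 → r--
[8,12] min(19,6)*4=24 best=196 → r--
[8,11] min(19,6)*3=18 best=196 → r--
[8,10] min(19,16)*2=32 best=196 → r--
[8,9] min(19,5)*1=5 best=196 → r--

max area = 196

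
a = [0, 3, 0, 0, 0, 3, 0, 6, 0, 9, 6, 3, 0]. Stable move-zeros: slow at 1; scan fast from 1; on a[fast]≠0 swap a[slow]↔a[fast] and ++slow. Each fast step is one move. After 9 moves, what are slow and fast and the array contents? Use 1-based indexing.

slow=4, fast=10, a=[3, 3, 6, 0, 0, 0, 0, 0, 0, 9, 6, 3, 0]

slow=1 fast=1: a[fast]=0, fast++
slow=1 fast=2: a[fast]=3≠0 swap→a[1]=3, slow++,fast++
slow=2 fast=3: a[fast]=0, fast++
slow=2 fast=4: a[fast]=0, fast++
slow=2 fast=5: a[fast]=0, fast++
slow=2 fast=6: a[fast]=3≠0 swap→a[2]=3, slow++,fast++
slow=3 fast=7: a[fast]=0, fast++
slow=3 fast=8: a[fast]=6≠0 swap→a[3]=6, slow++,fast++
slow=4 fast=9: a[fast]=0, fast++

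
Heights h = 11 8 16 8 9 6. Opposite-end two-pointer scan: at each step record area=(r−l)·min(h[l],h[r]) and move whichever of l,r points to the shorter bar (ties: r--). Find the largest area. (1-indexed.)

[1,6] min(11,6)*5=30 best=30 * → r--
[1,5] min(11,9)*4=36 best=36 * → r--
[1,4] min(11,8)*3=24 best=36 → r--
[1,3] min(11,16)*2=22 best=36 → l++
[2,3] min(8,16)*1=8 best=36 → l++

max area = 36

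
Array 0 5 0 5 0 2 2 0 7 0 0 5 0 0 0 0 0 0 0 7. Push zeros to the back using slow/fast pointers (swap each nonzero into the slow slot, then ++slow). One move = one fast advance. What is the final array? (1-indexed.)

[5, 5, 2, 2, 7, 5, 7, 0, 0, 0, 0, 0, 0, 0, 0, 0, 0, 0, 0, 0]

(s=1,f=1) a[fast]=0 → fast++
(s=1,f=2) a[fast]=5≠0 swap→a[1]=5 → slow++,fast++
(s=2,f=3) a[fast]=0 → fast++
(s=2,f=4) a[fast]=5≠0 swap→a[2]=5 → slow++,fast++
(s=3,f=5) a[fast]=0 → fast++
(s=3,f=6) a[fast]=2≠0 swap→a[3]=2 → slow++,fast++
(s=4,f=7) a[fast]=2≠0 swap→a[4]=2 → slow++,fast++
(s=5,f=8) a[fast]=0 → fast++
(s=5,f=9) a[fast]=7≠0 swap→a[5]=7 → slow++,fast++
(s=6,f=10) a[fast]=0 → fast++
(s=6,f=11) a[fast]=0 → fast++
(s=6,f=12) a[fast]=5≠0 swap→a[6]=5 → slow++,fast++
(s=7,f=13) a[fast]=0 → fast++
(s=7,f=14) a[fast]=0 → fast++
(s=7,f=15) a[fast]=0 → fast++
(s=7,f=16) a[fast]=0 → fast++
(s=7,f=17) a[fast]=0 → fast++
(s=7,f=18) a[fast]=0 → fast++
(s=7,f=19) a[fast]=0 → fast++
(s=7,f=20) a[fast]=7≠0 swap→a[7]=7 → slow++,fast++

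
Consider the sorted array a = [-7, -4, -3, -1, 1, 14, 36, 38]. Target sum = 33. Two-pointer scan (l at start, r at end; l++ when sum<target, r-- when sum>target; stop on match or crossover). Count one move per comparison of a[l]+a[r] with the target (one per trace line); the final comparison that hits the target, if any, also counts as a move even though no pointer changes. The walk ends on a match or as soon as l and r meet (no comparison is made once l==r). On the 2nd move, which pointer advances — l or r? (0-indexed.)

l=0 r=7: -7+38=31 <33, l++
l=1 r=7: -4+38=34 >33, r--

r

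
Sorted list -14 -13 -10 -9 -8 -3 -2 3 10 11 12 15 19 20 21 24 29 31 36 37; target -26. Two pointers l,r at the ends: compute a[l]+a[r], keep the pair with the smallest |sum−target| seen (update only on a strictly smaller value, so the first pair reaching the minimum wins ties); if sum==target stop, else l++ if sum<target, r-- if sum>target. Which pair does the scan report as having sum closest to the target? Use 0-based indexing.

pair (-14, -13) with sum -27 (|Δ|=1)

l=0 r=19: -14+37=23 d=49 *, r--
l=0 r=18: -14+36=22 d=48 *, r--
l=0 r=17: -14+31=17 d=43 *, r--
l=0 r=16: -14+29=15 d=41 *, r--
l=0 r=15: -14+24=10 d=36 *, r--
l=0 r=14: -14+21=7 d=33 *, r--
l=0 r=13: -14+20=6 d=32 *, r--
l=0 r=12: -14+19=5 d=31 *, r--
l=0 r=11: -14+15=1 d=27 *, r--
l=0 r=10: -14+12=-2 d=24 *, r--
l=0 r=9: -14+11=-3 d=23 *, r--
l=0 r=8: -14+10=-4 d=22 *, r--
l=0 r=7: -14+3=-11 d=15 *, r--
l=0 r=6: -14+-2=-16 d=10 *, r--
l=0 r=5: -14+-3=-17 d=9 *, r--
l=0 r=4: -14+-8=-22 d=4 *, r--
l=0 r=3: -14+-9=-23 d=3 *, r--
l=0 r=2: -14+-10=-24 d=2 *, r--
l=0 r=1: -14+-13=-27 d=1 *, l++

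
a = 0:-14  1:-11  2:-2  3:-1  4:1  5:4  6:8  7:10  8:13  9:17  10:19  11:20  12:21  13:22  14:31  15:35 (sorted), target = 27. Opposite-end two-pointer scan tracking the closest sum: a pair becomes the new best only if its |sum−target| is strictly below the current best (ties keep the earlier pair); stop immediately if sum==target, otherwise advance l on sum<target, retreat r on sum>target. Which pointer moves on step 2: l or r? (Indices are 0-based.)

l=0 r=15: -14+35=21 d=6 *, l++
l=1 r=15: -11+35=24 d=3 *, l++

l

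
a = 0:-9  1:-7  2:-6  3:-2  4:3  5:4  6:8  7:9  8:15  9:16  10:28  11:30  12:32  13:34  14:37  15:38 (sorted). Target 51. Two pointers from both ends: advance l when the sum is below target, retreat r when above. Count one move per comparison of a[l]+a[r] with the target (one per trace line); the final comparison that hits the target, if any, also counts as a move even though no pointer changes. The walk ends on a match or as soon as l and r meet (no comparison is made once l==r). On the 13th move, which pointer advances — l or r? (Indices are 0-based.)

r

l=0 r=15: -9+38=29 <51, l++
l=1 r=15: -7+38=31 <51, l++
l=2 r=15: -6+38=32 <51, l++
l=3 r=15: -2+38=36 <51, l++
l=4 r=15: 3+38=41 <51, l++
l=5 r=15: 4+38=42 <51, l++
l=6 r=15: 8+38=46 <51, l++
l=7 r=15: 9+38=47 <51, l++
l=8 r=15: 15+38=53 >51, r--
l=8 r=14: 15+37=52 >51, r--
l=8 r=13: 15+34=49 <51, l++
l=9 r=13: 16+34=50 <51, l++
l=10 r=13: 28+34=62 >51, r--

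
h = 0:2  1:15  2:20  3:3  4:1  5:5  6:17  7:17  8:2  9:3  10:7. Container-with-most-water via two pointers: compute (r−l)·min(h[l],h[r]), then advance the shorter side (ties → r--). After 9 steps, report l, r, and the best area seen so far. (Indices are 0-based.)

l=2, r=3, best area=90

l=0 r=10: min(2,7)*10=20 best=20 *, l++
l=1 r=10: min(15,7)*9=63 best=63 *, r--
l=1 r=9: min(15,3)*8=24 best=63, r--
l=1 r=8: min(15,2)*7=14 best=63, r--
l=1 r=7: min(15,17)*6=90 best=90 *, l++
l=2 r=7: min(20,17)*5=85 best=90, r--
l=2 r=6: min(20,17)*4=68 best=90, r--
l=2 r=5: min(20,5)*3=15 best=90, r--
l=2 r=4: min(20,1)*2=2 best=90, r--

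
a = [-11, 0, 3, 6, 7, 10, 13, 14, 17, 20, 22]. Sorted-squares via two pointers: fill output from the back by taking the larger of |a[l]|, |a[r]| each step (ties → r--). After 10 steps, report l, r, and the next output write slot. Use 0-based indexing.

l=0 r=10: |-11|<=|22| out[10]=484, r--
l=0 r=9: |-11|<=|20| out[9]=400, r--
l=0 r=8: |-11|<=|17| out[8]=289, r--
l=0 r=7: |-11|<=|14| out[7]=196, r--
l=0 r=6: |-11|<=|13| out[6]=169, r--
l=0 r=5: |-11|>|10| out[5]=121, l++
l=1 r=5: |0|<=|10| out[4]=100, r--
l=1 r=4: |0|<=|7| out[3]=49, r--
l=1 r=3: |0|<=|6| out[2]=36, r--
l=1 r=2: |0|<=|3| out[1]=9, r--

l=1, r=1, next write slot=0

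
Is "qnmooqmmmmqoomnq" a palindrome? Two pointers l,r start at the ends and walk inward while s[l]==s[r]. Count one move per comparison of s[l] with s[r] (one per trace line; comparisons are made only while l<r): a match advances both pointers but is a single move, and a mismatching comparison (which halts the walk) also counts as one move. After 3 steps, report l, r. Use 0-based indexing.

l=3, r=12

[0,15] 'q'=='q' → l++,r--
[1,14] 'n'=='n' → l++,r--
[2,13] 'm'=='m' → l++,r--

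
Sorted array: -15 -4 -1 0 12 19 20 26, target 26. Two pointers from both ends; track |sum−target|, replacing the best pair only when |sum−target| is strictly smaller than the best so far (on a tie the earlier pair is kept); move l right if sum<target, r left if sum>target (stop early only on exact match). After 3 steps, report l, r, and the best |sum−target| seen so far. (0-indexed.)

l=3, r=7, best |Δ|=1

[0,7] -15+26=11 d=15 * → l++
[1,7] -4+26=22 d=4 * → l++
[2,7] -1+26=25 d=1 * → l++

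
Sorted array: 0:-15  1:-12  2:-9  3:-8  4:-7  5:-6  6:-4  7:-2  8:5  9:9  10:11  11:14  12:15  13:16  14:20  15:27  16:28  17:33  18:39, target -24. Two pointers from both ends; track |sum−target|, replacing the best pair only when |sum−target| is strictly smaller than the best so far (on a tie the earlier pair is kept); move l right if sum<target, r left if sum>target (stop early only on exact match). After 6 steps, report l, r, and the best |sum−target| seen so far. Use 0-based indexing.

l=0 r=18: -15+39=24 d=48 *, r--
l=0 r=17: -15+33=18 d=42 *, r--
l=0 r=16: -15+28=13 d=37 *, r--
l=0 r=15: -15+27=12 d=36 *, r--
l=0 r=14: -15+20=5 d=29 *, r--
l=0 r=13: -15+16=1 d=25 *, r--

l=0, r=12, best |Δ|=25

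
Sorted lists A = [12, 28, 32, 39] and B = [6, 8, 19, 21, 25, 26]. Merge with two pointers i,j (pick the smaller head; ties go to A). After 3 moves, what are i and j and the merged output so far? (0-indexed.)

i=0 j=0: A[i]=12>B[j]=6 take 6, j++
i=0 j=1: A[i]=12>B[j]=8 take 8, j++
i=0 j=2: A[i]=12<=B[j]=19 take 12, i++

i=1, j=2, merged so far=[6, 8, 12]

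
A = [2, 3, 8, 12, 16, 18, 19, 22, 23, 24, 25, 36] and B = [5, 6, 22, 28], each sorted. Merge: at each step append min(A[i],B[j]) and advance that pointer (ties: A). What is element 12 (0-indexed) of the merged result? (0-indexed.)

merged[12] = 24

i=0 j=0: A[i]=2<=B[j]=5 take 2, i++
i=1 j=0: A[i]=3<=B[j]=5 take 3, i++
i=2 j=0: A[i]=8>B[j]=5 take 5, j++
i=2 j=1: A[i]=8>B[j]=6 take 6, j++
i=2 j=2: A[i]=8<=B[j]=22 take 8, i++
i=3 j=2: A[i]=12<=B[j]=22 take 12, i++
i=4 j=2: A[i]=16<=B[j]=22 take 16, i++
i=5 j=2: A[i]=18<=B[j]=22 take 18, i++
i=6 j=2: A[i]=19<=B[j]=22 take 19, i++
i=7 j=2: A[i]=22<=B[j]=22 take 22, i++
i=8 j=2: A[i]=23>B[j]=22 take 22, j++
i=8 j=3: A[i]=23<=B[j]=28 take 23, i++
i=9 j=3: A[i]=24<=B[j]=28 take 24, i++
i=10 j=3: A[i]=25<=B[j]=28 take 25, i++
i=11 j=3: A[i]=36>B[j]=28 take 28, j++
i=11 j=4: B done, take A[i]=36, i++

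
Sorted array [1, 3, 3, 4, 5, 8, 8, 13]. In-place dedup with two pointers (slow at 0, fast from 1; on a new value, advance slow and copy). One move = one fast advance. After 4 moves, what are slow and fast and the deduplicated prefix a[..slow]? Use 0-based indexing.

(s=0,f=1) a[fast]=3≠a[slow]=1 write a[1]=3 → slow++,fast++
(s=1,f=2) a[fast]=3=a[slow] dup → fast++
(s=1,f=3) a[fast]=4≠a[slow]=3 write a[2]=4 → slow++,fast++
(s=2,f=4) a[fast]=5≠a[slow]=4 write a[3]=5 → slow++,fast++

slow=3, fast=5, prefix=[1, 3, 4, 5]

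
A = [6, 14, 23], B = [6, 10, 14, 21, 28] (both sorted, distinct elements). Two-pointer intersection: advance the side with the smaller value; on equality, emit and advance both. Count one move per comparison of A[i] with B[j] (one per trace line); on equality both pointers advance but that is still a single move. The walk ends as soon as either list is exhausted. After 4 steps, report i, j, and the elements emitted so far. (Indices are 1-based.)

i=3, j=5, emitted=[6, 14]

i=1 j=1: 6==6 emit, i++,j++
i=2 j=2: 14>10, j++
i=2 j=3: 14==14 emit, i++,j++
i=3 j=4: 23>21, j++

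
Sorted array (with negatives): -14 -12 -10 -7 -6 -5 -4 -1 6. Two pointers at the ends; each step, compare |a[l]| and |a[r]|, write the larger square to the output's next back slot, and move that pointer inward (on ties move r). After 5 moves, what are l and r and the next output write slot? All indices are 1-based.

l=5, r=8, next write slot=4

l=1 r=9: |-14|>|6| out[9]=196, l++
l=2 r=9: |-12|>|6| out[8]=144, l++
l=3 r=9: |-10|>|6| out[7]=100, l++
l=4 r=9: |-7|>|6| out[6]=49, l++
l=5 r=9: |-6|<=|6| out[5]=36, r--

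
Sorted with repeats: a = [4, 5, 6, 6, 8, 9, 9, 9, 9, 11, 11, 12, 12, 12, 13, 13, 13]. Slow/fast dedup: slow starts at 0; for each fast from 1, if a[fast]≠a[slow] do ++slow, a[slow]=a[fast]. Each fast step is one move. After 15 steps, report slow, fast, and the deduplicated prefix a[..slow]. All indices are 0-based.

slow=7, fast=16, prefix=[4, 5, 6, 8, 9, 11, 12, 13]

(s=0,f=1) a[fast]=5≠a[slow]=4 write a[1]=5 → slow++,fast++
(s=1,f=2) a[fast]=6≠a[slow]=5 write a[2]=6 → slow++,fast++
(s=2,f=3) a[fast]=6=a[slow] dup → fast++
(s=2,f=4) a[fast]=8≠a[slow]=6 write a[3]=8 → slow++,fast++
(s=3,f=5) a[fast]=9≠a[slow]=8 write a[4]=9 → slow++,fast++
(s=4,f=6) a[fast]=9=a[slow] dup → fast++
(s=4,f=7) a[fast]=9=a[slow] dup → fast++
(s=4,f=8) a[fast]=9=a[slow] dup → fast++
(s=4,f=9) a[fast]=11≠a[slow]=9 write a[5]=11 → slow++,fast++
(s=5,f=10) a[fast]=11=a[slow] dup → fast++
(s=5,f=11) a[fast]=12≠a[slow]=11 write a[6]=12 → slow++,fast++
(s=6,f=12) a[fast]=12=a[slow] dup → fast++
(s=6,f=13) a[fast]=12=a[slow] dup → fast++
(s=6,f=14) a[fast]=13≠a[slow]=12 write a[7]=13 → slow++,fast++
(s=7,f=15) a[fast]=13=a[slow] dup → fast++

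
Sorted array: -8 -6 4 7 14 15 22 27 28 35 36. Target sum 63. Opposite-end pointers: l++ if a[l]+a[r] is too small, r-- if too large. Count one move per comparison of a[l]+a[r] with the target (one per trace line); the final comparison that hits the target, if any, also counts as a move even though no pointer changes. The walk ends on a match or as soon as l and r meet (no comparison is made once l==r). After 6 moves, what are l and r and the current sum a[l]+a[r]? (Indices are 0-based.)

[0,10] -8+36=28 <63 → l++
[1,10] -6+36=30 <63 → l++
[2,10] 4+36=40 <63 → l++
[3,10] 7+36=43 <63 → l++
[4,10] 14+36=50 <63 → l++
[5,10] 15+36=51 <63 → l++

l=6, r=10, sum=58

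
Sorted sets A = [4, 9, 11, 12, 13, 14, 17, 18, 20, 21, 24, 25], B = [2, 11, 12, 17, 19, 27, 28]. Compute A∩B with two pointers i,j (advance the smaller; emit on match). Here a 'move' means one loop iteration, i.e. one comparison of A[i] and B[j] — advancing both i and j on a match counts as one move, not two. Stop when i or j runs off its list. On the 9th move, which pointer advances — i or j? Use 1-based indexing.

[i=1,j=1] 4>2 → j++
[i=1,j=2] 4<11 → i++
[i=2,j=2] 9<11 → i++
[i=3,j=2] 11==11 emit → i++,j++
[i=4,j=3] 12==12 emit → i++,j++
[i=5,j=4] 13<17 → i++
[i=6,j=4] 14<17 → i++
[i=7,j=4] 17==17 emit → i++,j++
[i=8,j=5] 18<19 → i++

i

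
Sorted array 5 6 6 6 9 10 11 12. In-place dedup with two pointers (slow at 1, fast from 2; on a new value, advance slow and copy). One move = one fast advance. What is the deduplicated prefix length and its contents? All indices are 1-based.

length 6; prefix = [5, 6, 9, 10, 11, 12]

(s=1,f=2) a[fast]=6≠a[slow]=5 write a[2]=6 → slow++,fast++
(s=2,f=3) a[fast]=6=a[slow] dup → fast++
(s=2,f=4) a[fast]=6=a[slow] dup → fast++
(s=2,f=5) a[fast]=9≠a[slow]=6 write a[3]=9 → slow++,fast++
(s=3,f=6) a[fast]=10≠a[slow]=9 write a[4]=10 → slow++,fast++
(s=4,f=7) a[fast]=11≠a[slow]=10 write a[5]=11 → slow++,fast++
(s=5,f=8) a[fast]=12≠a[slow]=11 write a[6]=12 → slow++,fast++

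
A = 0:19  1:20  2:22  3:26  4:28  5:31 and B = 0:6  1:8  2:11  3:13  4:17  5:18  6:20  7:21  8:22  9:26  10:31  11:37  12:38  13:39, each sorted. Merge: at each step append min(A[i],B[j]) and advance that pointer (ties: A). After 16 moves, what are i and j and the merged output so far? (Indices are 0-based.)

i=6, j=10, merged so far=[6, 8, 11, 13, 17, 18, 19, 20, 20, 21, 22, 22, 26, 26, 28, 31]

[i=0,j=0] A[i]=19>B[j]=6 take 6 → j++
[i=0,j=1] A[i]=19>B[j]=8 take 8 → j++
[i=0,j=2] A[i]=19>B[j]=11 take 11 → j++
[i=0,j=3] A[i]=19>B[j]=13 take 13 → j++
[i=0,j=4] A[i]=19>B[j]=17 take 17 → j++
[i=0,j=5] A[i]=19>B[j]=18 take 18 → j++
[i=0,j=6] A[i]=19<=B[j]=20 take 19 → i++
[i=1,j=6] A[i]=20<=B[j]=20 take 20 → i++
[i=2,j=6] A[i]=22>B[j]=20 take 20 → j++
[i=2,j=7] A[i]=22>B[j]=21 take 21 → j++
[i=2,j=8] A[i]=22<=B[j]=22 take 22 → i++
[i=3,j=8] A[i]=26>B[j]=22 take 22 → j++
[i=3,j=9] A[i]=26<=B[j]=26 take 26 → i++
[i=4,j=9] A[i]=28>B[j]=26 take 26 → j++
[i=4,j=10] A[i]=28<=B[j]=31 take 28 → i++
[i=5,j=10] A[i]=31<=B[j]=31 take 31 → i++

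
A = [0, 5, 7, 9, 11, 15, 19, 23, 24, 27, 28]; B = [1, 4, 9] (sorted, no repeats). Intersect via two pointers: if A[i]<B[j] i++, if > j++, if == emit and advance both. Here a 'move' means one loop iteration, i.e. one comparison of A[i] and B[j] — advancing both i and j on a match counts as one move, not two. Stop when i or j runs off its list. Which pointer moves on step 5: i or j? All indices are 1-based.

i

[i=1,j=1] 0<1 → i++
[i=2,j=1] 5>1 → j++
[i=2,j=2] 5>4 → j++
[i=2,j=3] 5<9 → i++
[i=3,j=3] 7<9 → i++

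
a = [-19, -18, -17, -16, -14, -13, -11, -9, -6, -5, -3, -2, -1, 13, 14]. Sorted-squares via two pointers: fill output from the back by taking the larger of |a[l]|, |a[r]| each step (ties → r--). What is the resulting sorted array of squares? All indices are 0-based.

[0,14] |-19|>|14| out[14]=361 → l++
[1,14] |-18|>|14| out[13]=324 → l++
[2,14] |-17|>|14| out[12]=289 → l++
[3,14] |-16|>|14| out[11]=256 → l++
[4,14] |-14|<=|14| out[10]=196 → r--
[4,13] |-14|>|13| out[9]=196 → l++
[5,13] |-13|<=|13| out[8]=169 → r--
[5,12] |-13|>|-1| out[7]=169 → l++
[6,12] |-11|>|-1| out[6]=121 → l++
[7,12] |-9|>|-1| out[5]=81 → l++
[8,12] |-6|>|-1| out[4]=36 → l++
[9,12] |-5|>|-1| out[3]=25 → l++
[10,12] |-3|>|-1| out[2]=9 → l++
[11,12] |-2|>|-1| out[1]=4 → l++
[12,12] |-1|<=|-1| out[0]=1 → r--

[1, 4, 9, 25, 36, 81, 121, 169, 169, 196, 196, 256, 289, 324, 361]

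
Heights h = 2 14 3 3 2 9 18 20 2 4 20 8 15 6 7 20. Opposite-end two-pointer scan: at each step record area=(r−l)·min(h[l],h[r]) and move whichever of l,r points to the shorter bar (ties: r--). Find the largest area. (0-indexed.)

l=0 r=15: min(2,20)*15=30 best=30 *, l++
l=1 r=15: min(14,20)*14=196 best=196 *, l++
l=2 r=15: min(3,20)*13=39 best=196, l++
l=3 r=15: min(3,20)*12=36 best=196, l++
l=4 r=15: min(2,20)*11=22 best=196, l++
l=5 r=15: min(9,20)*10=90 best=196, l++
l=6 r=15: min(18,20)*9=162 best=196, l++
l=7 r=15: min(20,20)*8=160 best=196, r--
l=7 r=14: min(20,7)*7=49 best=196, r--
l=7 r=13: min(20,6)*6=36 best=196, r--
l=7 r=12: min(20,15)*5=75 best=196, r--
l=7 r=11: min(20,8)*4=32 best=196, r--
l=7 r=10: min(20,20)*3=60 best=196, r--
l=7 r=9: min(20,4)*2=8 best=196, r--
l=7 r=8: min(20,2)*1=2 best=196, r--

max area = 196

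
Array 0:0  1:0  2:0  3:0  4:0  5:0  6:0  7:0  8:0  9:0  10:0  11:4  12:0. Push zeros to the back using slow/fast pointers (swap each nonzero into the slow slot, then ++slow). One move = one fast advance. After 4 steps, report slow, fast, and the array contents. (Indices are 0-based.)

slow=0, fast=4, a=[0, 0, 0, 0, 0, 0, 0, 0, 0, 0, 0, 4, 0]

slow=0 fast=0: a[fast]=0, fast++
slow=0 fast=1: a[fast]=0, fast++
slow=0 fast=2: a[fast]=0, fast++
slow=0 fast=3: a[fast]=0, fast++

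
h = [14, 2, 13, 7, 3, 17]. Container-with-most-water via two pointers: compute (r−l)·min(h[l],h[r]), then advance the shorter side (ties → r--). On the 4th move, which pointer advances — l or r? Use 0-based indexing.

l=0 r=5: min(14,17)*5=70 best=70 *, l++
l=1 r=5: min(2,17)*4=8 best=70, l++
l=2 r=5: min(13,17)*3=39 best=70, l++
l=3 r=5: min(7,17)*2=14 best=70, l++

l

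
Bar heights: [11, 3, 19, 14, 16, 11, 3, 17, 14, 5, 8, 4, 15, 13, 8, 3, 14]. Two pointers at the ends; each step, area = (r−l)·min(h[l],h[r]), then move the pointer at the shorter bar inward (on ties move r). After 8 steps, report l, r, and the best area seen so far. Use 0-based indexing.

[0,16] min(11,14)*16=176 best=176 * → l++
[1,16] min(3,14)*15=45 best=176 → l++
[2,16] min(19,14)*14=196 best=196 * → r--
[2,15] min(19,3)*13=39 best=196 → r--
[2,14] min(19,8)*12=96 best=196 → r--
[2,13] min(19,13)*11=143 best=196 → r--
[2,12] min(19,15)*10=150 best=196 → r--
[2,11] min(19,4)*9=36 best=196 → r--

l=2, r=10, best area=196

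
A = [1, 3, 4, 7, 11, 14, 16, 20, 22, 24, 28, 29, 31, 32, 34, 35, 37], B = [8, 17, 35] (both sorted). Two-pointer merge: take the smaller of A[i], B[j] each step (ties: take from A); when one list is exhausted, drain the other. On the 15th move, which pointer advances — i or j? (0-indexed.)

i

[i=0,j=0] A[i]=1<=B[j]=8 take 1 → i++
[i=1,j=0] A[i]=3<=B[j]=8 take 3 → i++
[i=2,j=0] A[i]=4<=B[j]=8 take 4 → i++
[i=3,j=0] A[i]=7<=B[j]=8 take 7 → i++
[i=4,j=0] A[i]=11>B[j]=8 take 8 → j++
[i=4,j=1] A[i]=11<=B[j]=17 take 11 → i++
[i=5,j=1] A[i]=14<=B[j]=17 take 14 → i++
[i=6,j=1] A[i]=16<=B[j]=17 take 16 → i++
[i=7,j=1] A[i]=20>B[j]=17 take 17 → j++
[i=7,j=2] A[i]=20<=B[j]=35 take 20 → i++
[i=8,j=2] A[i]=22<=B[j]=35 take 22 → i++
[i=9,j=2] A[i]=24<=B[j]=35 take 24 → i++
[i=10,j=2] A[i]=28<=B[j]=35 take 28 → i++
[i=11,j=2] A[i]=29<=B[j]=35 take 29 → i++
[i=12,j=2] A[i]=31<=B[j]=35 take 31 → i++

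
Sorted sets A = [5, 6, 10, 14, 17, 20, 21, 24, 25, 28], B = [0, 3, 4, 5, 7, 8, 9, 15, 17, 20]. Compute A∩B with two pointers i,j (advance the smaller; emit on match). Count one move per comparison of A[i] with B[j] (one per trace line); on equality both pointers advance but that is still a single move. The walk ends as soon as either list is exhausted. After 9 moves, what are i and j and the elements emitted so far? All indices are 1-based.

[i=1,j=1] 5>0 → j++
[i=1,j=2] 5>3 → j++
[i=1,j=3] 5>4 → j++
[i=1,j=4] 5==5 emit → i++,j++
[i=2,j=5] 6<7 → i++
[i=3,j=5] 10>7 → j++
[i=3,j=6] 10>8 → j++
[i=3,j=7] 10>9 → j++
[i=3,j=8] 10<15 → i++

i=4, j=8, emitted=[5]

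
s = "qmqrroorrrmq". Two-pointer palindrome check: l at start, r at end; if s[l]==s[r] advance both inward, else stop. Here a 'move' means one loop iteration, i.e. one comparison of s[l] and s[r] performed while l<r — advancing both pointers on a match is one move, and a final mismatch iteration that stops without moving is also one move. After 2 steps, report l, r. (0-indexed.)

[0,11] 'q'=='q' → l++,r--
[1,10] 'm'=='m' → l++,r--

l=2, r=9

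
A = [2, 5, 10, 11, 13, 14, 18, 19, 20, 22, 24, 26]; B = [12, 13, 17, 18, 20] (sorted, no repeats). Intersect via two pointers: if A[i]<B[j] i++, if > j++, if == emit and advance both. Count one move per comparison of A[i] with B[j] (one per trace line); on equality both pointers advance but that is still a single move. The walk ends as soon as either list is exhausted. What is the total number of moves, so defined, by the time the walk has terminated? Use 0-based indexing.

[i=0,j=0] 2<12 → i++
[i=1,j=0] 5<12 → i++
[i=2,j=0] 10<12 → i++
[i=3,j=0] 11<12 → i++
[i=4,j=0] 13>12 → j++
[i=4,j=1] 13==13 emit → i++,j++
[i=5,j=2] 14<17 → i++
[i=6,j=2] 18>17 → j++
[i=6,j=3] 18==18 emit → i++,j++
[i=7,j=4] 19<20 → i++
[i=8,j=4] 20==20 emit → i++,j++

11 moves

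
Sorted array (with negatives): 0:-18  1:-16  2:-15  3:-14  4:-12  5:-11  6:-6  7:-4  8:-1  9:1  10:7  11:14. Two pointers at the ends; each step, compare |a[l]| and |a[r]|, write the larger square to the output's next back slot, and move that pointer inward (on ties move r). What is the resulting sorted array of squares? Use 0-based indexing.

[0,11] |-18|>|14| out[11]=324 → l++
[1,11] |-16|>|14| out[10]=256 → l++
[2,11] |-15|>|14| out[9]=225 → l++
[3,11] |-14|<=|14| out[8]=196 → r--
[3,10] |-14|>|7| out[7]=196 → l++
[4,10] |-12|>|7| out[6]=144 → l++
[5,10] |-11|>|7| out[5]=121 → l++
[6,10] |-6|<=|7| out[4]=49 → r--
[6,9] |-6|>|1| out[3]=36 → l++
[7,9] |-4|>|1| out[2]=16 → l++
[8,9] |-1|<=|1| out[1]=1 → r--
[8,8] |-1|<=|-1| out[0]=1 → r--

[1, 1, 16, 36, 49, 121, 144, 196, 196, 225, 256, 324]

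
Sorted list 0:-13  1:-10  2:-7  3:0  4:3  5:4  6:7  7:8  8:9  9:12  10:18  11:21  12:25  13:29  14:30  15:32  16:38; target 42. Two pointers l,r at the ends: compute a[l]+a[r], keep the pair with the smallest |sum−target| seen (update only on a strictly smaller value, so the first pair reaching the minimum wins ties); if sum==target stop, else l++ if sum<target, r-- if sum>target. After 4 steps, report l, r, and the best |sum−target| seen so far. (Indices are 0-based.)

l=4, r=16, best |Δ|=4

l=0 r=16: -13+38=25 d=17 *, l++
l=1 r=16: -10+38=28 d=14 *, l++
l=2 r=16: -7+38=31 d=11 *, l++
l=3 r=16: 0+38=38 d=4 *, l++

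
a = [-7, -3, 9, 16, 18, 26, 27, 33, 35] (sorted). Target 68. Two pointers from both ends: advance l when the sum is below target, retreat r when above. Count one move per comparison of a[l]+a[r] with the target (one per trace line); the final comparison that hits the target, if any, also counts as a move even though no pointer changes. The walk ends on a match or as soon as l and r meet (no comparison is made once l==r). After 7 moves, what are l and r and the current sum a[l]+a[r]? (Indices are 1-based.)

l=1 r=9: -7+35=28 <68, l++
l=2 r=9: -3+35=32 <68, l++
l=3 r=9: 9+35=44 <68, l++
l=4 r=9: 16+35=51 <68, l++
l=5 r=9: 18+35=53 <68, l++
l=6 r=9: 26+35=61 <68, l++
l=7 r=9: 27+35=62 <68, l++

l=8, r=9, sum=68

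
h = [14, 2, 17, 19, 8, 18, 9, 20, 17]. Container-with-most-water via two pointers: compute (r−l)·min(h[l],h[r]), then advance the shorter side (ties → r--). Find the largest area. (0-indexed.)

[0,8] min(14,17)*8=112 best=112 * → l++
[1,8] min(2,17)*7=14 best=112 → l++
[2,8] min(17,17)*6=102 best=112 → r--
[2,7] min(17,20)*5=85 best=112 → l++
[3,7] min(19,20)*4=76 best=112 → l++
[4,7] min(8,20)*3=24 best=112 → l++
[5,7] min(18,20)*2=36 best=112 → l++
[6,7] min(9,20)*1=9 best=112 → l++

max area = 112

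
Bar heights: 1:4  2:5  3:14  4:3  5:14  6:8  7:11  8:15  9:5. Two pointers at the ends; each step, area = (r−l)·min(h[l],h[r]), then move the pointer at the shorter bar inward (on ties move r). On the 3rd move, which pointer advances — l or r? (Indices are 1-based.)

l

[1,9] min(4,5)*8=32 best=32 * → l++
[2,9] min(5,5)*7=35 best=35 * → r--
[2,8] min(5,15)*6=30 best=35 → l++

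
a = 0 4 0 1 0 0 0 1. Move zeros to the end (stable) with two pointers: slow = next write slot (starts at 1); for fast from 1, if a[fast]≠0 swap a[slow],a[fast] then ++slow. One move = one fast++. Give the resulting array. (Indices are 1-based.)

[4, 1, 1, 0, 0, 0, 0, 0]

(s=1,f=1) a[fast]=0 → fast++
(s=1,f=2) a[fast]=4≠0 swap→a[1]=4 → slow++,fast++
(s=2,f=3) a[fast]=0 → fast++
(s=2,f=4) a[fast]=1≠0 swap→a[2]=1 → slow++,fast++
(s=3,f=5) a[fast]=0 → fast++
(s=3,f=6) a[fast]=0 → fast++
(s=3,f=7) a[fast]=0 → fast++
(s=3,f=8) a[fast]=1≠0 swap→a[3]=1 → slow++,fast++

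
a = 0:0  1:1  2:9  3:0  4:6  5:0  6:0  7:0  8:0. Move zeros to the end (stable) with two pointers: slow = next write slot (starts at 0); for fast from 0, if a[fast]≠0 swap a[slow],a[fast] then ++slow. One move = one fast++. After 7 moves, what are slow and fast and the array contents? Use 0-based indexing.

slow=3, fast=7, a=[1, 9, 6, 0, 0, 0, 0, 0, 0]

(s=0,f=0) a[fast]=0 → fast++
(s=0,f=1) a[fast]=1≠0 swap→a[0]=1 → slow++,fast++
(s=1,f=2) a[fast]=9≠0 swap→a[1]=9 → slow++,fast++
(s=2,f=3) a[fast]=0 → fast++
(s=2,f=4) a[fast]=6≠0 swap→a[2]=6 → slow++,fast++
(s=3,f=5) a[fast]=0 → fast++
(s=3,f=6) a[fast]=0 → fast++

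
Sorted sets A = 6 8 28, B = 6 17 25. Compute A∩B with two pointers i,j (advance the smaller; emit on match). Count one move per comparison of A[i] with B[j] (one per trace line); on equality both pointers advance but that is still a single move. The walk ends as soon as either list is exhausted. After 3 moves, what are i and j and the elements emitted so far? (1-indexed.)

i=3, j=3, emitted=[6]

i=1 j=1: 6==6 emit, i++,j++
i=2 j=2: 8<17, i++
i=3 j=2: 28>17, j++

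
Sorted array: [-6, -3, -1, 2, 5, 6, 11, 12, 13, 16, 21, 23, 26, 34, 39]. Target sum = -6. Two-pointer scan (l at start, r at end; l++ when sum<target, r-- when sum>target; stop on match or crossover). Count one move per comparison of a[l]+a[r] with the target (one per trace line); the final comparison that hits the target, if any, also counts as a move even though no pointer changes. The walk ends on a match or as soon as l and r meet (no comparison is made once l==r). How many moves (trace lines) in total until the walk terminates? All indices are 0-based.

14 moves

l=0 r=14: -6+39=33 >-6, r--
l=0 r=13: -6+34=28 >-6, r--
l=0 r=12: -6+26=20 >-6, r--
l=0 r=11: -6+23=17 >-6, r--
l=0 r=10: -6+21=15 >-6, r--
l=0 r=9: -6+16=10 >-6, r--
l=0 r=8: -6+13=7 >-6, r--
l=0 r=7: -6+12=6 >-6, r--
l=0 r=6: -6+11=5 >-6, r--
l=0 r=5: -6+6=0 >-6, r--
l=0 r=4: -6+5=-1 >-6, r--
l=0 r=3: -6+2=-4 >-6, r--
l=0 r=2: -6+-1=-7 <-6, l++
l=1 r=2: -3+-1=-4 >-6, r--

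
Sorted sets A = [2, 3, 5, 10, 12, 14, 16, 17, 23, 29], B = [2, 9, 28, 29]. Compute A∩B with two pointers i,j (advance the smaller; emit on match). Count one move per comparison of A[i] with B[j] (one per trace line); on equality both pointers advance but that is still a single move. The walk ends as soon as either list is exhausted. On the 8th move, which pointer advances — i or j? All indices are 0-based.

i

i=0 j=0: 2==2 emit, i++,j++
i=1 j=1: 3<9, i++
i=2 j=1: 5<9, i++
i=3 j=1: 10>9, j++
i=3 j=2: 10<28, i++
i=4 j=2: 12<28, i++
i=5 j=2: 14<28, i++
i=6 j=2: 16<28, i++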